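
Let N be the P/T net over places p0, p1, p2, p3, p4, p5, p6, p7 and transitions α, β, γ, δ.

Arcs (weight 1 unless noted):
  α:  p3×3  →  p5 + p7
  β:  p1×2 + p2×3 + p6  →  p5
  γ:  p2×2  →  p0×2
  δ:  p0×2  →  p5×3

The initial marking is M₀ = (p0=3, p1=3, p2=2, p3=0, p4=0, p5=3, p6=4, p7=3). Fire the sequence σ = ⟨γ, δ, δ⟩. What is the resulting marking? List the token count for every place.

(p0=1, p1=3, p2=0, p3=0, p4=0, p5=9, p6=4, p7=3)

step 1: fire γ:  (p0=3, p1=3, p2=2, p3=0, p4=0, p5=3, p6=4, p7=3) → (p0=5, p1=3, p2=0, p3=0, p4=0, p5=3, p6=4, p7=3)
step 2: fire δ:  (p0=5, p1=3, p2=0, p3=0, p4=0, p5=3, p6=4, p7=3) → (p0=3, p1=3, p2=0, p3=0, p4=0, p5=6, p6=4, p7=3)
step 3: fire δ:  (p0=3, p1=3, p2=0, p3=0, p4=0, p5=6, p6=4, p7=3) → (p0=1, p1=3, p2=0, p3=0, p4=0, p5=9, p6=4, p7=3)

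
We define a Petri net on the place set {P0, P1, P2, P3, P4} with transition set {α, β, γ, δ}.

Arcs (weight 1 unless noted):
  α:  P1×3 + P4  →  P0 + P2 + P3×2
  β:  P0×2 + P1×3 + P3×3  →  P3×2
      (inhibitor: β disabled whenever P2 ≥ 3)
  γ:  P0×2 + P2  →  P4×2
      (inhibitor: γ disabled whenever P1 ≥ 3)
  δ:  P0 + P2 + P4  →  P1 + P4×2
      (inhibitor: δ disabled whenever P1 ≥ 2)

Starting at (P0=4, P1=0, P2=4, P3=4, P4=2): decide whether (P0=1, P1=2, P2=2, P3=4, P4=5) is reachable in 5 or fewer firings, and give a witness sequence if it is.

depth 0: 1 marking
depth 1: 3 markings reached so far
depth 2: 6 markings reached so far
depth 3: 7 markings reached so far
depth 4: 7 markings reached so far
(frontier empty at depth 4; search complete)
target is not among the 7 markings reachable within 5 steps

NO — not reachable within 5 firings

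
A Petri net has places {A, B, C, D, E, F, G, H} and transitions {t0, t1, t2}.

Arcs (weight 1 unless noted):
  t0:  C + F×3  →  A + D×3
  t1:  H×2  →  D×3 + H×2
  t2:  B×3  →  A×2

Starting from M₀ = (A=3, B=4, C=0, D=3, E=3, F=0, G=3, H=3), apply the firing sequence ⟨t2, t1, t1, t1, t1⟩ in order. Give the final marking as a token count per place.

step 1: fire t2:  (A=3, B=4, C=0, D=3, E=3, F=0, G=3, H=3) → (A=5, B=1, C=0, D=3, E=3, F=0, G=3, H=3)
step 2: fire t1:  (A=5, B=1, C=0, D=3, E=3, F=0, G=3, H=3) → (A=5, B=1, C=0, D=6, E=3, F=0, G=3, H=3)
step 3: fire t1:  (A=5, B=1, C=0, D=6, E=3, F=0, G=3, H=3) → (A=5, B=1, C=0, D=9, E=3, F=0, G=3, H=3)
step 4: fire t1:  (A=5, B=1, C=0, D=9, E=3, F=0, G=3, H=3) → (A=5, B=1, C=0, D=12, E=3, F=0, G=3, H=3)
step 5: fire t1:  (A=5, B=1, C=0, D=12, E=3, F=0, G=3, H=3) → (A=5, B=1, C=0, D=15, E=3, F=0, G=3, H=3)

(A=5, B=1, C=0, D=15, E=3, F=0, G=3, H=3)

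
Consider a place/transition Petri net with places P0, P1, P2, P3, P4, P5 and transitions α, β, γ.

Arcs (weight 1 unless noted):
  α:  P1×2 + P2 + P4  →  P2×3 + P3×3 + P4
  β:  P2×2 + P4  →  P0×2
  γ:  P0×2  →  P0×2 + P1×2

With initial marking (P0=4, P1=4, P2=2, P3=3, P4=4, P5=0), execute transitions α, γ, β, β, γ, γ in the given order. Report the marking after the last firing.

step 1: fire α:  (P0=4, P1=4, P2=2, P3=3, P4=4, P5=0) → (P0=4, P1=2, P2=4, P3=6, P4=4, P5=0)
step 2: fire γ:  (P0=4, P1=2, P2=4, P3=6, P4=4, P5=0) → (P0=4, P1=4, P2=4, P3=6, P4=4, P5=0)
step 3: fire β:  (P0=4, P1=4, P2=4, P3=6, P4=4, P5=0) → (P0=6, P1=4, P2=2, P3=6, P4=3, P5=0)
step 4: fire β:  (P0=6, P1=4, P2=2, P3=6, P4=3, P5=0) → (P0=8, P1=4, P2=0, P3=6, P4=2, P5=0)
step 5: fire γ:  (P0=8, P1=4, P2=0, P3=6, P4=2, P5=0) → (P0=8, P1=6, P2=0, P3=6, P4=2, P5=0)
step 6: fire γ:  (P0=8, P1=6, P2=0, P3=6, P4=2, P5=0) → (P0=8, P1=8, P2=0, P3=6, P4=2, P5=0)

(P0=8, P1=8, P2=0, P3=6, P4=2, P5=0)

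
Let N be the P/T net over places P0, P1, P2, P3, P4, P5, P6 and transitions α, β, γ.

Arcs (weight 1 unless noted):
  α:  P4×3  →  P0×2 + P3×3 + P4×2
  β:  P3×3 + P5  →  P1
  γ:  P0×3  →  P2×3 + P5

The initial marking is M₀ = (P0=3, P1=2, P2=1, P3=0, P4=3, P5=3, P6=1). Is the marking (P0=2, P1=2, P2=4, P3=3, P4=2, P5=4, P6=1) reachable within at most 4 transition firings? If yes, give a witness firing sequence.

step 1: fire α:  (P0=3, P1=2, P2=1, P3=0, P4=3, P5=3, P6=1) → (P0=5, P1=2, P2=1, P3=3, P4=2, P5=3, P6=1)
step 2: fire γ:  (P0=5, P1=2, P2=1, P3=3, P4=2, P5=3, P6=1) → (P0=2, P1=2, P2=4, P3=3, P4=2, P5=4, P6=1)

YES — reachable via ⟨α, γ⟩ (2 firings)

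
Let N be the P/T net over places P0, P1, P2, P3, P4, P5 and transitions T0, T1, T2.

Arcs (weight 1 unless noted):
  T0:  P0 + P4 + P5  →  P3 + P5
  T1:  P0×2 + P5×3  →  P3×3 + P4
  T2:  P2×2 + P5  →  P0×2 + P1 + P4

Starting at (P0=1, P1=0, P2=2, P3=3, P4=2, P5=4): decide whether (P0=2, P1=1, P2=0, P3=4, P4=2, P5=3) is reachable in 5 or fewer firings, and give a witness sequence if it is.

step 1: fire T0:  (P0=1, P1=0, P2=2, P3=3, P4=2, P5=4) → (P0=0, P1=0, P2=2, P3=4, P4=1, P5=4)
step 2: fire T2:  (P0=0, P1=0, P2=2, P3=4, P4=1, P5=4) → (P0=2, P1=1, P2=0, P3=4, P4=2, P5=3)

YES — reachable via ⟨T0, T2⟩ (2 firings)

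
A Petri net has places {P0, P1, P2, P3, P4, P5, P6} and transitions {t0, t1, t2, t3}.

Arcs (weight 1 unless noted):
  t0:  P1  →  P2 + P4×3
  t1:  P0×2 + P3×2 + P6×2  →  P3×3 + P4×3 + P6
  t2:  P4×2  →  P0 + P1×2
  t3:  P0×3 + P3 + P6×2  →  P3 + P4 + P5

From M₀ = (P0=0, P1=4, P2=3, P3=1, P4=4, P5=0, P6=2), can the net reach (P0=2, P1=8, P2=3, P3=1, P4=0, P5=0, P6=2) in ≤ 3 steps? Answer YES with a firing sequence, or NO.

YES — reachable via ⟨t2, t2⟩ (2 firings)

step 1: fire t2:  (P0=0, P1=4, P2=3, P3=1, P4=4, P5=0, P6=2) → (P0=1, P1=6, P2=3, P3=1, P4=2, P5=0, P6=2)
step 2: fire t2:  (P0=1, P1=6, P2=3, P3=1, P4=2, P5=0, P6=2) → (P0=2, P1=8, P2=3, P3=1, P4=0, P5=0, P6=2)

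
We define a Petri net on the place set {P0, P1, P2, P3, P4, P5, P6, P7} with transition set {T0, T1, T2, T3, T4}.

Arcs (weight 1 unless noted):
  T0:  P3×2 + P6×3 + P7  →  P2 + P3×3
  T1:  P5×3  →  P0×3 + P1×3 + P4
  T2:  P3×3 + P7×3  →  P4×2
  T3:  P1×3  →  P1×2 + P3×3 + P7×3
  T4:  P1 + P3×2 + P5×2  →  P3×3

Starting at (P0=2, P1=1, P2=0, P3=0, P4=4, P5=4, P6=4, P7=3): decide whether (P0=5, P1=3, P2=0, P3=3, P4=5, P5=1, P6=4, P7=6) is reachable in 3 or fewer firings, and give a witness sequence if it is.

YES — reachable via ⟨T1, T3⟩ (2 firings)

step 1: fire T1:  (P0=2, P1=1, P2=0, P3=0, P4=4, P5=4, P6=4, P7=3) → (P0=5, P1=4, P2=0, P3=0, P4=5, P5=1, P6=4, P7=3)
step 2: fire T3:  (P0=5, P1=4, P2=0, P3=0, P4=5, P5=1, P6=4, P7=3) → (P0=5, P1=3, P2=0, P3=3, P4=5, P5=1, P6=4, P7=6)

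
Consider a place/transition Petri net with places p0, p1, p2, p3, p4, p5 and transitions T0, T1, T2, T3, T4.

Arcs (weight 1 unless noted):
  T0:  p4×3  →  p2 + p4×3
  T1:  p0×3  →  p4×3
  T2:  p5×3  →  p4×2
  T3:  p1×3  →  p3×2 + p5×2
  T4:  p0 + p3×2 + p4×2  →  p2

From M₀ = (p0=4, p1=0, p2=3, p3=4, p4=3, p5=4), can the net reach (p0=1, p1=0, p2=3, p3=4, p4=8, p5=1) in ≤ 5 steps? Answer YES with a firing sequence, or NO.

YES — reachable via ⟨T1, T2⟩ (2 firings)

step 1: fire T1:  (p0=4, p1=0, p2=3, p3=4, p4=3, p5=4) → (p0=1, p1=0, p2=3, p3=4, p4=6, p5=4)
step 2: fire T2:  (p0=1, p1=0, p2=3, p3=4, p4=6, p5=4) → (p0=1, p1=0, p2=3, p3=4, p4=8, p5=1)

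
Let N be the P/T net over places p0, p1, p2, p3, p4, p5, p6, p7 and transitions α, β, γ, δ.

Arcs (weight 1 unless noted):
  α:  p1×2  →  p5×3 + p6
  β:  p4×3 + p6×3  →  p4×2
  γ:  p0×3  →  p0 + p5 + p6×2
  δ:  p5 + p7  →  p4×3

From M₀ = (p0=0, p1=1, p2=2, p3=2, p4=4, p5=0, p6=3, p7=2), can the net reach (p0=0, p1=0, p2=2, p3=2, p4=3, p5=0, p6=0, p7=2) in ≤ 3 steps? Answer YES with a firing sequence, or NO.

NO — not reachable within 3 firings

depth 0: 1 marking
depth 1: 2 markings reached so far
depth 2: 2 markings reached so far
(frontier empty at depth 2; search complete)
target is not among the 2 markings reachable within 3 steps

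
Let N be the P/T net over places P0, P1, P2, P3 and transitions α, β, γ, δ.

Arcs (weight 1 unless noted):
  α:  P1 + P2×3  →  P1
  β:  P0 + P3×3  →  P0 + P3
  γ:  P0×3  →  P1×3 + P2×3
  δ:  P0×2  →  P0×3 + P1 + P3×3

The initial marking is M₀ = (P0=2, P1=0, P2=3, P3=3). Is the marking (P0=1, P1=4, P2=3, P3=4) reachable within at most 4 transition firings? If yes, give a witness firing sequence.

NO — not reachable within 4 firings

depth 0: 1 marking
depth 1: 3 markings reached so far
depth 2: 7 markings reached so far
depth 3: 15 markings reached so far
depth 4: 27 markings reached so far
target is not among the 27 markings reachable within 4 steps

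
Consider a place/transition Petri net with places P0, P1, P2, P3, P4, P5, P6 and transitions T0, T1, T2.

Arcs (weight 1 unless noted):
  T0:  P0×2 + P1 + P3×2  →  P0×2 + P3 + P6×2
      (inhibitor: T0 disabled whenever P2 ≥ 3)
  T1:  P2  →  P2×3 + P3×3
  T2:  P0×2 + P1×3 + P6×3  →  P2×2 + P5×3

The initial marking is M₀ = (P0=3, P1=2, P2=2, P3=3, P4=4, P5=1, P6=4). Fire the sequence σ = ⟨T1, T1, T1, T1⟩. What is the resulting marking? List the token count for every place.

step 1: fire T1:  (P0=3, P1=2, P2=2, P3=3, P4=4, P5=1, P6=4) → (P0=3, P1=2, P2=4, P3=6, P4=4, P5=1, P6=4)
step 2: fire T1:  (P0=3, P1=2, P2=4, P3=6, P4=4, P5=1, P6=4) → (P0=3, P1=2, P2=6, P3=9, P4=4, P5=1, P6=4)
step 3: fire T1:  (P0=3, P1=2, P2=6, P3=9, P4=4, P5=1, P6=4) → (P0=3, P1=2, P2=8, P3=12, P4=4, P5=1, P6=4)
step 4: fire T1:  (P0=3, P1=2, P2=8, P3=12, P4=4, P5=1, P6=4) → (P0=3, P1=2, P2=10, P3=15, P4=4, P5=1, P6=4)

(P0=3, P1=2, P2=10, P3=15, P4=4, P5=1, P6=4)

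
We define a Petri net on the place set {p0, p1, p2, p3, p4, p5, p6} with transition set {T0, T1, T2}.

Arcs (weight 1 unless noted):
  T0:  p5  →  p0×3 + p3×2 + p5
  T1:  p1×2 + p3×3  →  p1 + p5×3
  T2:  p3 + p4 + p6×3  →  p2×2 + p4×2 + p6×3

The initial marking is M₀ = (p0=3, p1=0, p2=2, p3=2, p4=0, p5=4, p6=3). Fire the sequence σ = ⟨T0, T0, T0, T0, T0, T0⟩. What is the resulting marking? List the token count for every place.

step 1: fire T0:  (p0=3, p1=0, p2=2, p3=2, p4=0, p5=4, p6=3) → (p0=6, p1=0, p2=2, p3=4, p4=0, p5=4, p6=3)
step 2: fire T0:  (p0=6, p1=0, p2=2, p3=4, p4=0, p5=4, p6=3) → (p0=9, p1=0, p2=2, p3=6, p4=0, p5=4, p6=3)
step 3: fire T0:  (p0=9, p1=0, p2=2, p3=6, p4=0, p5=4, p6=3) → (p0=12, p1=0, p2=2, p3=8, p4=0, p5=4, p6=3)
step 4: fire T0:  (p0=12, p1=0, p2=2, p3=8, p4=0, p5=4, p6=3) → (p0=15, p1=0, p2=2, p3=10, p4=0, p5=4, p6=3)
step 5: fire T0:  (p0=15, p1=0, p2=2, p3=10, p4=0, p5=4, p6=3) → (p0=18, p1=0, p2=2, p3=12, p4=0, p5=4, p6=3)
step 6: fire T0:  (p0=18, p1=0, p2=2, p3=12, p4=0, p5=4, p6=3) → (p0=21, p1=0, p2=2, p3=14, p4=0, p5=4, p6=3)

(p0=21, p1=0, p2=2, p3=14, p4=0, p5=4, p6=3)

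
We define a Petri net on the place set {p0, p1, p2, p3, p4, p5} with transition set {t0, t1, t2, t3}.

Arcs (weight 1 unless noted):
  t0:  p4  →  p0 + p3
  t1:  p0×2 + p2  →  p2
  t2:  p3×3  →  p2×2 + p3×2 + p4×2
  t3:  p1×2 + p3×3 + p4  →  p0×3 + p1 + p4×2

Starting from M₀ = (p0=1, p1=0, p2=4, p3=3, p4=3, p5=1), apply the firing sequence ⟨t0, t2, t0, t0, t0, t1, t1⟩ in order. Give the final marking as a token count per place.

step 1: fire t0:  (p0=1, p1=0, p2=4, p3=3, p4=3, p5=1) → (p0=2, p1=0, p2=4, p3=4, p4=2, p5=1)
step 2: fire t2:  (p0=2, p1=0, p2=4, p3=4, p4=2, p5=1) → (p0=2, p1=0, p2=6, p3=3, p4=4, p5=1)
step 3: fire t0:  (p0=2, p1=0, p2=6, p3=3, p4=4, p5=1) → (p0=3, p1=0, p2=6, p3=4, p4=3, p5=1)
step 4: fire t0:  (p0=3, p1=0, p2=6, p3=4, p4=3, p5=1) → (p0=4, p1=0, p2=6, p3=5, p4=2, p5=1)
step 5: fire t0:  (p0=4, p1=0, p2=6, p3=5, p4=2, p5=1) → (p0=5, p1=0, p2=6, p3=6, p4=1, p5=1)
step 6: fire t1:  (p0=5, p1=0, p2=6, p3=6, p4=1, p5=1) → (p0=3, p1=0, p2=6, p3=6, p4=1, p5=1)
step 7: fire t1:  (p0=3, p1=0, p2=6, p3=6, p4=1, p5=1) → (p0=1, p1=0, p2=6, p3=6, p4=1, p5=1)

(p0=1, p1=0, p2=6, p3=6, p4=1, p5=1)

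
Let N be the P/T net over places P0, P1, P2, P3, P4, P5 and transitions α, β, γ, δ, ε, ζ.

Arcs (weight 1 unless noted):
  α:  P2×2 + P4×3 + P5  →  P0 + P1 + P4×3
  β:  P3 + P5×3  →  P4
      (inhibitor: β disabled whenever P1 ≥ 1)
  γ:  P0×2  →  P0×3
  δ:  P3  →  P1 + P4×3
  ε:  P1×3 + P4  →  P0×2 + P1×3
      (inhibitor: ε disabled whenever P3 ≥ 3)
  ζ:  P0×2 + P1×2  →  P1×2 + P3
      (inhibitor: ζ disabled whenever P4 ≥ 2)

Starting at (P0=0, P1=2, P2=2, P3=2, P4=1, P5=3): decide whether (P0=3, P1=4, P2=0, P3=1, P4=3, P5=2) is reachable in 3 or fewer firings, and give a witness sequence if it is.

YES — reachable via ⟨δ, α, ε⟩ (3 firings)

step 1: fire δ:  (P0=0, P1=2, P2=2, P3=2, P4=1, P5=3) → (P0=0, P1=3, P2=2, P3=1, P4=4, P5=3)
step 2: fire α:  (P0=0, P1=3, P2=2, P3=1, P4=4, P5=3) → (P0=1, P1=4, P2=0, P3=1, P4=4, P5=2)
step 3: fire ε:  (P0=1, P1=4, P2=0, P3=1, P4=4, P5=2) → (P0=3, P1=4, P2=0, P3=1, P4=3, P5=2)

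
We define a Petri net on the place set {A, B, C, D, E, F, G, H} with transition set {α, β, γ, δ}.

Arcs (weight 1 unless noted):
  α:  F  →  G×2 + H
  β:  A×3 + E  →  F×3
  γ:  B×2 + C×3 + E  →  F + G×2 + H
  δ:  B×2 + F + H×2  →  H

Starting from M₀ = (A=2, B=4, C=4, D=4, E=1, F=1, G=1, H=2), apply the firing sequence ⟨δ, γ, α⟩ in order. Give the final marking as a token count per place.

(A=2, B=0, C=1, D=4, E=0, F=0, G=5, H=3)

step 1: fire δ:  (A=2, B=4, C=4, D=4, E=1, F=1, G=1, H=2) → (A=2, B=2, C=4, D=4, E=1, F=0, G=1, H=1)
step 2: fire γ:  (A=2, B=2, C=4, D=4, E=1, F=0, G=1, H=1) → (A=2, B=0, C=1, D=4, E=0, F=1, G=3, H=2)
step 3: fire α:  (A=2, B=0, C=1, D=4, E=0, F=1, G=3, H=2) → (A=2, B=0, C=1, D=4, E=0, F=0, G=5, H=3)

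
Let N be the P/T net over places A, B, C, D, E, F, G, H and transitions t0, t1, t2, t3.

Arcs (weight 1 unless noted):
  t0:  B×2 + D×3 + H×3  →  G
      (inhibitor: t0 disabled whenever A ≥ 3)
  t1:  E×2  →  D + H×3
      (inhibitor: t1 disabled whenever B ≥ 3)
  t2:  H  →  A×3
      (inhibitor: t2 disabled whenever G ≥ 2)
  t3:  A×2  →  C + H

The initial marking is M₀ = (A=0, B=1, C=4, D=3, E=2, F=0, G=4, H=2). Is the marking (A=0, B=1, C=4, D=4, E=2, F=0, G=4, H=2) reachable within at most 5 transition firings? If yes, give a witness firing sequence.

depth 0: 1 marking
depth 1: 2 markings reached so far
depth 2: 2 markings reached so far
(frontier empty at depth 2; search complete)
target is not among the 2 markings reachable within 5 steps

NO — not reachable within 5 firings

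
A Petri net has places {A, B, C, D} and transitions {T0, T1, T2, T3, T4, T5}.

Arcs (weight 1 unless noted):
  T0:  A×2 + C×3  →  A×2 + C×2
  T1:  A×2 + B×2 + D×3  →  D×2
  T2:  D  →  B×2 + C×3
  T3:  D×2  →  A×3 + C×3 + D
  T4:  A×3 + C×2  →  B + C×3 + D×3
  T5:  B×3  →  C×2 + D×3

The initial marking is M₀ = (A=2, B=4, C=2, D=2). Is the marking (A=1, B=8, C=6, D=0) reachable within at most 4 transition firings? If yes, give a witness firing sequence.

NO — not reachable within 4 firings

depth 0: 1 marking
depth 1: 4 markings reached so far
depth 2: 12 markings reached so far
depth 3: 29 markings reached so far
depth 4: 62 markings reached so far
target is not among the 62 markings reachable within 4 steps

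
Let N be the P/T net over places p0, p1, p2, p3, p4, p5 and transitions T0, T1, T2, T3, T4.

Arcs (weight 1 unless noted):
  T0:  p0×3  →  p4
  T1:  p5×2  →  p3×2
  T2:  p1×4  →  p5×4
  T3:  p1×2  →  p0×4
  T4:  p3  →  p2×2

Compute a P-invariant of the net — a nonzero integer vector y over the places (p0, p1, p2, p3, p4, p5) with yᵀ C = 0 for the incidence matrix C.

y = (p0:1, p1:2, p2:1, p3:2, p4:3, p5:2)

Incidence matrix C (rows=places, cols=transitions):
       T0   T1   T2   T3   T4
   p0  -3    0    0    4    0
   p1   0    0   -4   -2    0
   p2   0    0    0    0    2
   p3   0    2    0    0   -1
   p4   1    0    0    0    0
   p5   0   -2    4    0    0

Candidate y = [1, 2, 1, 2, 3, 2]; check y·C column-wise:
  col T0: 1·-3 + 2·0 + 1·0 + 2·0 + 3·1 + 2·0 = 0
  col T1: 1·0 + 2·0 + 1·0 + 2·2 + 3·0 + 2·-2 = 0
  col T2: 1·0 + 2·-4 + 1·0 + 2·0 + 3·0 + 2·4 = 0
  col T3: 1·4 + 2·-2 + 1·0 + 2·0 + 3·0 + 2·0 = 0
  col T4: 1·0 + 2·0 + 1·2 + 2·-1 + 3·0 + 2·0 = 0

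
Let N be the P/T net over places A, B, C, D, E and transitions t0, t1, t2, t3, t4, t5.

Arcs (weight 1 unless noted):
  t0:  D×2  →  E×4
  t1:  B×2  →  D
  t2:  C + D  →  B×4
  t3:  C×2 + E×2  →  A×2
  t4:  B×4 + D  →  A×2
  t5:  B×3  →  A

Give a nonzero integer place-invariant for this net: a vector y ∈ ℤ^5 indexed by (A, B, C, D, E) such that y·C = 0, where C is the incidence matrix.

y = (A:3, B:1, C:2, D:2, E:1)

Incidence matrix C (rows=places, cols=transitions):
       t0   t1   t2   t3   t4   t5
    A   0    0    0    2    2    1
    B   0   -2    4    0   -4   -3
    C   0    0   -1   -2    0    0
    D  -2    1   -1    0   -1    0
    E   4    0    0   -2    0    0

Candidate y = [3, 1, 2, 2, 1]; check y·C column-wise:
  col t0: 3·0 + 1·0 + 2·0 + 2·-2 + 1·4 = 0
  col t1: 3·0 + 1·-2 + 2·0 + 2·1 + 1·0 = 0
  col t2: 3·0 + 1·4 + 2·-1 + 2·-1 + 1·0 = 0
  col t3: 3·2 + 1·0 + 2·-2 + 2·0 + 1·-2 = 0
  col t4: 3·2 + 1·-4 + 2·0 + 2·-1 + 1·0 = 0
  col t5: 3·1 + 1·-3 + 2·0 + 2·0 + 1·0 = 0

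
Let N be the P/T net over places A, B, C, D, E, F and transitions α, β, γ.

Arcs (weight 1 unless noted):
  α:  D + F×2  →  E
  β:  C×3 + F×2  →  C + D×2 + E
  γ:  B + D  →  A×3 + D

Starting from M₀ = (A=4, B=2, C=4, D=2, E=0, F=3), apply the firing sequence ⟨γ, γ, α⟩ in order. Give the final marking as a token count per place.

step 1: fire γ:  (A=4, B=2, C=4, D=2, E=0, F=3) → (A=7, B=1, C=4, D=2, E=0, F=3)
step 2: fire γ:  (A=7, B=1, C=4, D=2, E=0, F=3) → (A=10, B=0, C=4, D=2, E=0, F=3)
step 3: fire α:  (A=10, B=0, C=4, D=2, E=0, F=3) → (A=10, B=0, C=4, D=1, E=1, F=1)

(A=10, B=0, C=4, D=1, E=1, F=1)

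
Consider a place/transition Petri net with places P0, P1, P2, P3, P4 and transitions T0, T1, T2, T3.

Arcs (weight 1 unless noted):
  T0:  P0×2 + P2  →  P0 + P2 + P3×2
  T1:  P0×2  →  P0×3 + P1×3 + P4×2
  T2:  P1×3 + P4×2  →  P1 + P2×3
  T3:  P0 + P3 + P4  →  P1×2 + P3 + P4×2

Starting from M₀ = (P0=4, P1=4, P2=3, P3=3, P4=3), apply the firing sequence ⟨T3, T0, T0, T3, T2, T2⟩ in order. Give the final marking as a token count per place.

(P0=0, P1=4, P2=9, P3=7, P4=1)

step 1: fire T3:  (P0=4, P1=4, P2=3, P3=3, P4=3) → (P0=3, P1=6, P2=3, P3=3, P4=4)
step 2: fire T0:  (P0=3, P1=6, P2=3, P3=3, P4=4) → (P0=2, P1=6, P2=3, P3=5, P4=4)
step 3: fire T0:  (P0=2, P1=6, P2=3, P3=5, P4=4) → (P0=1, P1=6, P2=3, P3=7, P4=4)
step 4: fire T3:  (P0=1, P1=6, P2=3, P3=7, P4=4) → (P0=0, P1=8, P2=3, P3=7, P4=5)
step 5: fire T2:  (P0=0, P1=8, P2=3, P3=7, P4=5) → (P0=0, P1=6, P2=6, P3=7, P4=3)
step 6: fire T2:  (P0=0, P1=6, P2=6, P3=7, P4=3) → (P0=0, P1=4, P2=9, P3=7, P4=1)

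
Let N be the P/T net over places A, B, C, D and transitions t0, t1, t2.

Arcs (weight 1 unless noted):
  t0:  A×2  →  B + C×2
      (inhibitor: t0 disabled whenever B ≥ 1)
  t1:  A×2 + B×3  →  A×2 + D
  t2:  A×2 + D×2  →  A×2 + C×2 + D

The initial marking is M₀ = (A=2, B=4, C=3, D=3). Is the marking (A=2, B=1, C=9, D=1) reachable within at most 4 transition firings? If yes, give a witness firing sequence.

step 1: fire t1:  (A=2, B=4, C=3, D=3) → (A=2, B=1, C=3, D=4)
step 2: fire t2:  (A=2, B=1, C=3, D=4) → (A=2, B=1, C=5, D=3)
step 3: fire t2:  (A=2, B=1, C=5, D=3) → (A=2, B=1, C=7, D=2)
step 4: fire t2:  (A=2, B=1, C=7, D=2) → (A=2, B=1, C=9, D=1)

YES — reachable via ⟨t1, t2, t2, t2⟩ (4 firings)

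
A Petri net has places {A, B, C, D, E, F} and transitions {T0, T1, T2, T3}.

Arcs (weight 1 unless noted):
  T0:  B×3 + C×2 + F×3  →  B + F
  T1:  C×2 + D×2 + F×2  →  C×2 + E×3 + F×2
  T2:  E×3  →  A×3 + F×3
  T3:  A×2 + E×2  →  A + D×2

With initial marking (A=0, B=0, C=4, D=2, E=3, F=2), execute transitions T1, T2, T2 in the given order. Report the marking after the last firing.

(A=6, B=0, C=4, D=0, E=0, F=8)

step 1: fire T1:  (A=0, B=0, C=4, D=2, E=3, F=2) → (A=0, B=0, C=4, D=0, E=6, F=2)
step 2: fire T2:  (A=0, B=0, C=4, D=0, E=6, F=2) → (A=3, B=0, C=4, D=0, E=3, F=5)
step 3: fire T2:  (A=3, B=0, C=4, D=0, E=3, F=5) → (A=6, B=0, C=4, D=0, E=0, F=8)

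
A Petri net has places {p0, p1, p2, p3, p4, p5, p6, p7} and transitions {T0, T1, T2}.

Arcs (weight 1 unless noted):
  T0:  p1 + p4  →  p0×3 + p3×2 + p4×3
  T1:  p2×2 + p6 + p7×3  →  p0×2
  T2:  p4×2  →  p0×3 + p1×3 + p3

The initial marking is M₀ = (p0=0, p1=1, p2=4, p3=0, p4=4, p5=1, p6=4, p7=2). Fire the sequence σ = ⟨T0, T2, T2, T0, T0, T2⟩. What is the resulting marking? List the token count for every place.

step 1: fire T0:  (p0=0, p1=1, p2=4, p3=0, p4=4, p5=1, p6=4, p7=2) → (p0=3, p1=0, p2=4, p3=2, p4=6, p5=1, p6=4, p7=2)
step 2: fire T2:  (p0=3, p1=0, p2=4, p3=2, p4=6, p5=1, p6=4, p7=2) → (p0=6, p1=3, p2=4, p3=3, p4=4, p5=1, p6=4, p7=2)
step 3: fire T2:  (p0=6, p1=3, p2=4, p3=3, p4=4, p5=1, p6=4, p7=2) → (p0=9, p1=6, p2=4, p3=4, p4=2, p5=1, p6=4, p7=2)
step 4: fire T0:  (p0=9, p1=6, p2=4, p3=4, p4=2, p5=1, p6=4, p7=2) → (p0=12, p1=5, p2=4, p3=6, p4=4, p5=1, p6=4, p7=2)
step 5: fire T0:  (p0=12, p1=5, p2=4, p3=6, p4=4, p5=1, p6=4, p7=2) → (p0=15, p1=4, p2=4, p3=8, p4=6, p5=1, p6=4, p7=2)
step 6: fire T2:  (p0=15, p1=4, p2=4, p3=8, p4=6, p5=1, p6=4, p7=2) → (p0=18, p1=7, p2=4, p3=9, p4=4, p5=1, p6=4, p7=2)

(p0=18, p1=7, p2=4, p3=9, p4=4, p5=1, p6=4, p7=2)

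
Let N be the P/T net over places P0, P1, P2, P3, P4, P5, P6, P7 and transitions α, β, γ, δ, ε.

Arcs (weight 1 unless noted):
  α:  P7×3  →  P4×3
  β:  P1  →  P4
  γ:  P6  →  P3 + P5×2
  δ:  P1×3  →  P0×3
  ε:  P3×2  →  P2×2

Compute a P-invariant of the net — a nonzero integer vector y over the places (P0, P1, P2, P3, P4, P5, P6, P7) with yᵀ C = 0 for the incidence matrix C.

y = (P0:0, P1:0, P2:2, P3:2, P4:0, P5:-1, P6:0, P7:0)

Incidence matrix C (rows=places, cols=transitions):
        α    β    γ    δ    ε
   P0   0    0    0    3    0
   P1   0   -1    0   -3    0
   P2   0    0    0    0    2
   P3   0    0    1    0   -2
   P4   3    1    0    0    0
   P5   0    0    2    0    0
   P6   0    0   -1    0    0
   P7  -3    0    0    0    0

Candidate y = [0, 0, 2, 2, 0, -1, 0, 0]; check y·C column-wise:
  col α: 2·0 + 2·0 + 0·3 + -1·0 + 0·-3 = 0
  col β: 0·-1 + 2·0 + 2·0 + 0·1 + -1·0 = 0
  col γ: 2·0 + 2·1 + -1·2 + 0·-1 = 0
  col δ: 0·3 + 0·-3 + 2·0 + 2·0 + -1·0 = 0
  col ε: 2·2 + 2·-2 + -1·0 = 0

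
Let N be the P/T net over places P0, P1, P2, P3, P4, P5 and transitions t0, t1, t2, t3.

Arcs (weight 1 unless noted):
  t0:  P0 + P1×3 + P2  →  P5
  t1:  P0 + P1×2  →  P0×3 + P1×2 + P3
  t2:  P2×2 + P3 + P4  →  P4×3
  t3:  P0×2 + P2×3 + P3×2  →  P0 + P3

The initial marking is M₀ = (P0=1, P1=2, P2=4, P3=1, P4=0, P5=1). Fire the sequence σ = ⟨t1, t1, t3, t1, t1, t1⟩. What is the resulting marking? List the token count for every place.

step 1: fire t1:  (P0=1, P1=2, P2=4, P3=1, P4=0, P5=1) → (P0=3, P1=2, P2=4, P3=2, P4=0, P5=1)
step 2: fire t1:  (P0=3, P1=2, P2=4, P3=2, P4=0, P5=1) → (P0=5, P1=2, P2=4, P3=3, P4=0, P5=1)
step 3: fire t3:  (P0=5, P1=2, P2=4, P3=3, P4=0, P5=1) → (P0=4, P1=2, P2=1, P3=2, P4=0, P5=1)
step 4: fire t1:  (P0=4, P1=2, P2=1, P3=2, P4=0, P5=1) → (P0=6, P1=2, P2=1, P3=3, P4=0, P5=1)
step 5: fire t1:  (P0=6, P1=2, P2=1, P3=3, P4=0, P5=1) → (P0=8, P1=2, P2=1, P3=4, P4=0, P5=1)
step 6: fire t1:  (P0=8, P1=2, P2=1, P3=4, P4=0, P5=1) → (P0=10, P1=2, P2=1, P3=5, P4=0, P5=1)

(P0=10, P1=2, P2=1, P3=5, P4=0, P5=1)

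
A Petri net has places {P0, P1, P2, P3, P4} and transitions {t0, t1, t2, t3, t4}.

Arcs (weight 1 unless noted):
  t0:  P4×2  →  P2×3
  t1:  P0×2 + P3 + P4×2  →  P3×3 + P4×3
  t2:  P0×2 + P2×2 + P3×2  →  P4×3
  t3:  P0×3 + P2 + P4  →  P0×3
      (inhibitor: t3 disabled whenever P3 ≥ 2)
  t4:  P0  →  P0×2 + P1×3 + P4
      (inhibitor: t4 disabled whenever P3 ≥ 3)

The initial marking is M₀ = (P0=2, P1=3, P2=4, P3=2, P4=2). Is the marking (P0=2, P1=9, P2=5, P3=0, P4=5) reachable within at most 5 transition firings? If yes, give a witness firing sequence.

YES — reachable via ⟨t0, t4, t2, t4⟩ (4 firings)

step 1: fire t0:  (P0=2, P1=3, P2=4, P3=2, P4=2) → (P0=2, P1=3, P2=7, P3=2, P4=0)
step 2: fire t4:  (P0=2, P1=3, P2=7, P3=2, P4=0) → (P0=3, P1=6, P2=7, P3=2, P4=1)
step 3: fire t2:  (P0=3, P1=6, P2=7, P3=2, P4=1) → (P0=1, P1=6, P2=5, P3=0, P4=4)
step 4: fire t4:  (P0=1, P1=6, P2=5, P3=0, P4=4) → (P0=2, P1=9, P2=5, P3=0, P4=5)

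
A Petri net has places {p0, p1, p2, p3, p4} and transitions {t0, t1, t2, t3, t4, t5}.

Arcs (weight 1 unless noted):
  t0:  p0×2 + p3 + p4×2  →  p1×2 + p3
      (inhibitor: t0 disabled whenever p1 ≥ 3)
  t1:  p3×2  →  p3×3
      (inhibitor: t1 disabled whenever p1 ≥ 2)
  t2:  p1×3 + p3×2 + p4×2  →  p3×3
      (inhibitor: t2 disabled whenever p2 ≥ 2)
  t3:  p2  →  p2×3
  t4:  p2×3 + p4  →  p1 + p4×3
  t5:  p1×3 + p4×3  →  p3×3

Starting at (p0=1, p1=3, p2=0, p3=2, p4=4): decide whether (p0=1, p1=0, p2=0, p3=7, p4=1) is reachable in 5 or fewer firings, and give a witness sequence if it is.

step 1: fire t5:  (p0=1, p1=3, p2=0, p3=2, p4=4) → (p0=1, p1=0, p2=0, p3=5, p4=1)
step 2: fire t1:  (p0=1, p1=0, p2=0, p3=5, p4=1) → (p0=1, p1=0, p2=0, p3=6, p4=1)
step 3: fire t1:  (p0=1, p1=0, p2=0, p3=6, p4=1) → (p0=1, p1=0, p2=0, p3=7, p4=1)

YES — reachable via ⟨t5, t1, t1⟩ (3 firings)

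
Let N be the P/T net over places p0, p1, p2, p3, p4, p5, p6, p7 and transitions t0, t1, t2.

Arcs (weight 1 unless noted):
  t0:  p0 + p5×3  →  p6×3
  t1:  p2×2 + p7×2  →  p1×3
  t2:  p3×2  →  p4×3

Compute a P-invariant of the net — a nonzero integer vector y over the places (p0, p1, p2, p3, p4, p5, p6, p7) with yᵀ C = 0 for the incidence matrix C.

Incidence matrix C (rows=places, cols=transitions):
       t0   t1   t2
   p0  -1    0    0
   p1   0    3    0
   p2   0   -2    0
   p3   0    0   -2
   p4   0    0    3
   p5  -3    0    0
   p6   3    0    0
   p7   0   -2    0

Candidate y = [0, 2, 3, 0, 0, 0, 0, 0]; check y·C column-wise:
  col t0: 0·-1 + 2·0 + 3·0 + 0·-3 + 0·3 = 0
  col t1: 2·3 + 3·-2 + 0·-2 = 0
  col t2: 2·0 + 3·0 + 0·-2 + 0·3 = 0

y = (p0:0, p1:2, p2:3, p3:0, p4:0, p5:0, p6:0, p7:0)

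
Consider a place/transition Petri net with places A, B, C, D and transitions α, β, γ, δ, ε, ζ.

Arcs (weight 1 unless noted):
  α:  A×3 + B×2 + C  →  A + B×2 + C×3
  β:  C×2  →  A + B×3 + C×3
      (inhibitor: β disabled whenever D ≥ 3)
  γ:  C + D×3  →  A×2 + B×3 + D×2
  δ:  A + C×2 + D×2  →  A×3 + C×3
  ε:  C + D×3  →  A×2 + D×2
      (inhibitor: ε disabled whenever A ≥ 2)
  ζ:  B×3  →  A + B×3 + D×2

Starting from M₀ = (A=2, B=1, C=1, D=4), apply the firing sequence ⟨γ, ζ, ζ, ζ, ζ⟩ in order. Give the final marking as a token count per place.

step 1: fire γ:  (A=2, B=1, C=1, D=4) → (A=4, B=4, C=0, D=3)
step 2: fire ζ:  (A=4, B=4, C=0, D=3) → (A=5, B=4, C=0, D=5)
step 3: fire ζ:  (A=5, B=4, C=0, D=5) → (A=6, B=4, C=0, D=7)
step 4: fire ζ:  (A=6, B=4, C=0, D=7) → (A=7, B=4, C=0, D=9)
step 5: fire ζ:  (A=7, B=4, C=0, D=9) → (A=8, B=4, C=0, D=11)

(A=8, B=4, C=0, D=11)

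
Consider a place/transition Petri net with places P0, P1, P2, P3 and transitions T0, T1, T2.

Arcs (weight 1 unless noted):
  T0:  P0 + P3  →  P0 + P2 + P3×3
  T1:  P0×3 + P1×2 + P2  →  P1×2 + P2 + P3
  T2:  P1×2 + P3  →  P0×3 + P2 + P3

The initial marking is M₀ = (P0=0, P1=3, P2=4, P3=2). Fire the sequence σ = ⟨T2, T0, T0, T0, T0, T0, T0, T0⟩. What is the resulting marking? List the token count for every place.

(P0=3, P1=1, P2=12, P3=16)

step 1: fire T2:  (P0=0, P1=3, P2=4, P3=2) → (P0=3, P1=1, P2=5, P3=2)
step 2: fire T0:  (P0=3, P1=1, P2=5, P3=2) → (P0=3, P1=1, P2=6, P3=4)
step 3: fire T0:  (P0=3, P1=1, P2=6, P3=4) → (P0=3, P1=1, P2=7, P3=6)
step 4: fire T0:  (P0=3, P1=1, P2=7, P3=6) → (P0=3, P1=1, P2=8, P3=8)
step 5: fire T0:  (P0=3, P1=1, P2=8, P3=8) → (P0=3, P1=1, P2=9, P3=10)
step 6: fire T0:  (P0=3, P1=1, P2=9, P3=10) → (P0=3, P1=1, P2=10, P3=12)
step 7: fire T0:  (P0=3, P1=1, P2=10, P3=12) → (P0=3, P1=1, P2=11, P3=14)
step 8: fire T0:  (P0=3, P1=1, P2=11, P3=14) → (P0=3, P1=1, P2=12, P3=16)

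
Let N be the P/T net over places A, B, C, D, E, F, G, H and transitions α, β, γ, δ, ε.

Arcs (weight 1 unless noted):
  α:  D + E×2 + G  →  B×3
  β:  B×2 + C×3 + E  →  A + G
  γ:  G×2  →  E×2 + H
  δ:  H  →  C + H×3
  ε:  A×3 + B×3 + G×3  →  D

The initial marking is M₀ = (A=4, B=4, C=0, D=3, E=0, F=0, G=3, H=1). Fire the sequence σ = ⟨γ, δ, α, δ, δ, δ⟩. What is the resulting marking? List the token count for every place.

step 1: fire γ:  (A=4, B=4, C=0, D=3, E=0, F=0, G=3, H=1) → (A=4, B=4, C=0, D=3, E=2, F=0, G=1, H=2)
step 2: fire δ:  (A=4, B=4, C=0, D=3, E=2, F=0, G=1, H=2) → (A=4, B=4, C=1, D=3, E=2, F=0, G=1, H=4)
step 3: fire α:  (A=4, B=4, C=1, D=3, E=2, F=0, G=1, H=4) → (A=4, B=7, C=1, D=2, E=0, F=0, G=0, H=4)
step 4: fire δ:  (A=4, B=7, C=1, D=2, E=0, F=0, G=0, H=4) → (A=4, B=7, C=2, D=2, E=0, F=0, G=0, H=6)
step 5: fire δ:  (A=4, B=7, C=2, D=2, E=0, F=0, G=0, H=6) → (A=4, B=7, C=3, D=2, E=0, F=0, G=0, H=8)
step 6: fire δ:  (A=4, B=7, C=3, D=2, E=0, F=0, G=0, H=8) → (A=4, B=7, C=4, D=2, E=0, F=0, G=0, H=10)

(A=4, B=7, C=4, D=2, E=0, F=0, G=0, H=10)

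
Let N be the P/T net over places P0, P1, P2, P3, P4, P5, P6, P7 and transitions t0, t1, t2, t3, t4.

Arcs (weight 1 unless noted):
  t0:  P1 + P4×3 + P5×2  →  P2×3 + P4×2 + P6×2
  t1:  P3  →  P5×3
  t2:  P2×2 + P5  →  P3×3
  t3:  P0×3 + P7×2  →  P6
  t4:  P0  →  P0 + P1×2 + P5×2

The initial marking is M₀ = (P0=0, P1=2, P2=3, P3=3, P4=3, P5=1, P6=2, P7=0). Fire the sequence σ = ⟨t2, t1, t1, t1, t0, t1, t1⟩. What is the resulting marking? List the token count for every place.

step 1: fire t2:  (P0=0, P1=2, P2=3, P3=3, P4=3, P5=1, P6=2, P7=0) → (P0=0, P1=2, P2=1, P3=6, P4=3, P5=0, P6=2, P7=0)
step 2: fire t1:  (P0=0, P1=2, P2=1, P3=6, P4=3, P5=0, P6=2, P7=0) → (P0=0, P1=2, P2=1, P3=5, P4=3, P5=3, P6=2, P7=0)
step 3: fire t1:  (P0=0, P1=2, P2=1, P3=5, P4=3, P5=3, P6=2, P7=0) → (P0=0, P1=2, P2=1, P3=4, P4=3, P5=6, P6=2, P7=0)
step 4: fire t1:  (P0=0, P1=2, P2=1, P3=4, P4=3, P5=6, P6=2, P7=0) → (P0=0, P1=2, P2=1, P3=3, P4=3, P5=9, P6=2, P7=0)
step 5: fire t0:  (P0=0, P1=2, P2=1, P3=3, P4=3, P5=9, P6=2, P7=0) → (P0=0, P1=1, P2=4, P3=3, P4=2, P5=7, P6=4, P7=0)
step 6: fire t1:  (P0=0, P1=1, P2=4, P3=3, P4=2, P5=7, P6=4, P7=0) → (P0=0, P1=1, P2=4, P3=2, P4=2, P5=10, P6=4, P7=0)
step 7: fire t1:  (P0=0, P1=1, P2=4, P3=2, P4=2, P5=10, P6=4, P7=0) → (P0=0, P1=1, P2=4, P3=1, P4=2, P5=13, P6=4, P7=0)

(P0=0, P1=1, P2=4, P3=1, P4=2, P5=13, P6=4, P7=0)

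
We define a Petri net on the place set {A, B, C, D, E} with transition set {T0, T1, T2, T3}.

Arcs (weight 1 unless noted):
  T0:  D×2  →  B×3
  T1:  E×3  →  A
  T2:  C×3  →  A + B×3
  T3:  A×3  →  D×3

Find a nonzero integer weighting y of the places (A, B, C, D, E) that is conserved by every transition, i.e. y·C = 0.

Incidence matrix C (rows=places, cols=transitions):
       T0   T1   T2   T3
    A   0    1    1   -3
    B   3    0    3    0
    C   0    0   -3    0
    D  -2    0    0    3
    E   0   -3    0    0

Candidate y = [3, 2, 3, 3, 1]; check y·C column-wise:
  col T0: 3·0 + 2·3 + 3·0 + 3·-2 + 1·0 = 0
  col T1: 3·1 + 2·0 + 3·0 + 3·0 + 1·-3 = 0
  col T2: 3·1 + 2·3 + 3·-3 + 3·0 + 1·0 = 0
  col T3: 3·-3 + 2·0 + 3·0 + 3·3 + 1·0 = 0

y = (A:3, B:2, C:3, D:3, E:1)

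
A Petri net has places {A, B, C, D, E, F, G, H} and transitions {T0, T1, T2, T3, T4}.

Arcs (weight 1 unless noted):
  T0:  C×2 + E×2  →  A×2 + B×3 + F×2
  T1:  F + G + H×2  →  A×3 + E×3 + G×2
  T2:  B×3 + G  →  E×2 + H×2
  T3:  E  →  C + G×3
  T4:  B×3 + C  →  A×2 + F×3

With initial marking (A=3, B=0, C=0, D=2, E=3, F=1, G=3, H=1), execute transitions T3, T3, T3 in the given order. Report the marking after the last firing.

(A=3, B=0, C=3, D=2, E=0, F=1, G=12, H=1)

step 1: fire T3:  (A=3, B=0, C=0, D=2, E=3, F=1, G=3, H=1) → (A=3, B=0, C=1, D=2, E=2, F=1, G=6, H=1)
step 2: fire T3:  (A=3, B=0, C=1, D=2, E=2, F=1, G=6, H=1) → (A=3, B=0, C=2, D=2, E=1, F=1, G=9, H=1)
step 3: fire T3:  (A=3, B=0, C=2, D=2, E=1, F=1, G=9, H=1) → (A=3, B=0, C=3, D=2, E=0, F=1, G=12, H=1)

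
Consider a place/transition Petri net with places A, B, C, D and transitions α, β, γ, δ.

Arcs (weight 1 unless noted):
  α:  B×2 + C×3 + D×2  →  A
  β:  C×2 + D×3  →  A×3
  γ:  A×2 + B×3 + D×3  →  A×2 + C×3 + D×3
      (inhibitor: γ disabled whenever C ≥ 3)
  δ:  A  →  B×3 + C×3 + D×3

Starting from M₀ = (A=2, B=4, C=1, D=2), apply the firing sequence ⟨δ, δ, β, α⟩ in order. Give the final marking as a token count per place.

(A=4, B=8, C=2, D=3)

step 1: fire δ:  (A=2, B=4, C=1, D=2) → (A=1, B=7, C=4, D=5)
step 2: fire δ:  (A=1, B=7, C=4, D=5) → (A=0, B=10, C=7, D=8)
step 3: fire β:  (A=0, B=10, C=7, D=8) → (A=3, B=10, C=5, D=5)
step 4: fire α:  (A=3, B=10, C=5, D=5) → (A=4, B=8, C=2, D=3)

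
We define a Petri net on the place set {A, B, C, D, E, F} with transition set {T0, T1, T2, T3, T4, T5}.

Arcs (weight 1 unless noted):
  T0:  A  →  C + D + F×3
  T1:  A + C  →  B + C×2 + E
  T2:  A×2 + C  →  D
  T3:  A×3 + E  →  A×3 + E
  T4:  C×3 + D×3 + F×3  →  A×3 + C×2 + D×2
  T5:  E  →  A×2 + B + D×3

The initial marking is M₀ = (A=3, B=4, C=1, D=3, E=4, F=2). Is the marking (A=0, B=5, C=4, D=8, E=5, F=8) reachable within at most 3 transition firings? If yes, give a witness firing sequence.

NO — not reachable within 3 firings

depth 0: 1 marking
depth 1: 5 markings reached so far
depth 2: 14 markings reached so far
depth 3: 29 markings reached so far
target is not among the 29 markings reachable within 3 steps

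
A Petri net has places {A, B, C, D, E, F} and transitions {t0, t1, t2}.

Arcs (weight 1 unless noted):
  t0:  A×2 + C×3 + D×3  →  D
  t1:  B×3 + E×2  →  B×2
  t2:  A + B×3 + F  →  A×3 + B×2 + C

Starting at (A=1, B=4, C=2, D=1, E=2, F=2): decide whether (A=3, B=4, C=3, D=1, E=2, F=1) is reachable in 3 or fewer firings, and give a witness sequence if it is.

depth 0: 1 marking
depth 1: 3 markings reached so far
depth 2: 5 markings reached so far
depth 3: 5 markings reached so far
(frontier empty at depth 3; search complete)
target is not among the 5 markings reachable within 3 steps

NO — not reachable within 3 firings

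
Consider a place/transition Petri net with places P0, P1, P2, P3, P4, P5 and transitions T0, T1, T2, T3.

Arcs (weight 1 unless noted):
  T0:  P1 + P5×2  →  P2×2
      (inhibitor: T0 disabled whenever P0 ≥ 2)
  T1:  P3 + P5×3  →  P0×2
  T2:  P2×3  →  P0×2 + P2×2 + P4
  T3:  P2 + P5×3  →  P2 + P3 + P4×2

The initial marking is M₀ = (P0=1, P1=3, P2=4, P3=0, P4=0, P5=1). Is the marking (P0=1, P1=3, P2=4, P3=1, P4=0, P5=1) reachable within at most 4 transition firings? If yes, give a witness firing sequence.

depth 0: 1 marking
depth 1: 2 markings reached so far
depth 2: 3 markings reached so far
depth 3: 3 markings reached so far
(frontier empty at depth 3; search complete)
target is not among the 3 markings reachable within 4 steps

NO — not reachable within 4 firings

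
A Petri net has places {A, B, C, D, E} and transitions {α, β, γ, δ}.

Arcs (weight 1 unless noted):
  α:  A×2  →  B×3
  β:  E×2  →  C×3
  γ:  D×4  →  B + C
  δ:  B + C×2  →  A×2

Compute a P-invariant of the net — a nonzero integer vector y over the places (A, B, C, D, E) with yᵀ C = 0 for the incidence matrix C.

y = (A:3, B:2, C:2, D:1, E:3)

Incidence matrix C (rows=places, cols=transitions):
        α    β    γ    δ
    A  -2    0    0    2
    B   3    0    1   -1
    C   0    3    1   -2
    D   0    0   -4    0
    E   0   -2    0    0

Candidate y = [3, 2, 2, 1, 3]; check y·C column-wise:
  col α: 3·-2 + 2·3 + 2·0 + 1·0 + 3·0 = 0
  col β: 3·0 + 2·0 + 2·3 + 1·0 + 3·-2 = 0
  col γ: 3·0 + 2·1 + 2·1 + 1·-4 + 3·0 = 0
  col δ: 3·2 + 2·-1 + 2·-2 + 1·0 + 3·0 = 0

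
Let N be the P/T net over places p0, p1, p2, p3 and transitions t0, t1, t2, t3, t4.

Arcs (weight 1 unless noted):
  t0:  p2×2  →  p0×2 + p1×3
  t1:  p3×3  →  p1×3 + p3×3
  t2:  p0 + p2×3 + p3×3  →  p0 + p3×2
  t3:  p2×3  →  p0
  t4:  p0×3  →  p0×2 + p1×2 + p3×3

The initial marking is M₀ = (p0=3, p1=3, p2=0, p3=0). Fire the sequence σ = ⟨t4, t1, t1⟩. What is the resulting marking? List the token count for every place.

step 1: fire t4:  (p0=3, p1=3, p2=0, p3=0) → (p0=2, p1=5, p2=0, p3=3)
step 2: fire t1:  (p0=2, p1=5, p2=0, p3=3) → (p0=2, p1=8, p2=0, p3=3)
step 3: fire t1:  (p0=2, p1=8, p2=0, p3=3) → (p0=2, p1=11, p2=0, p3=3)

(p0=2, p1=11, p2=0, p3=3)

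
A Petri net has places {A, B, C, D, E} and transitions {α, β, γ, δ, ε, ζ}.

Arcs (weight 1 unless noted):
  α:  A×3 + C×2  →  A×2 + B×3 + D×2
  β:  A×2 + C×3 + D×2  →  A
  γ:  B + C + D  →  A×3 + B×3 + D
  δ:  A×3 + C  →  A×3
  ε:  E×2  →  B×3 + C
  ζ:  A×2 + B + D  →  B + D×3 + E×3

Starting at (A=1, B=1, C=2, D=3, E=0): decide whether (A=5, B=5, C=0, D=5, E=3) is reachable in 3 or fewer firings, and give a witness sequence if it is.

YES — reachable via ⟨γ, γ, ζ⟩ (3 firings)

step 1: fire γ:  (A=1, B=1, C=2, D=3, E=0) → (A=4, B=3, C=1, D=3, E=0)
step 2: fire γ:  (A=4, B=3, C=1, D=3, E=0) → (A=7, B=5, C=0, D=3, E=0)
step 3: fire ζ:  (A=7, B=5, C=0, D=3, E=0) → (A=5, B=5, C=0, D=5, E=3)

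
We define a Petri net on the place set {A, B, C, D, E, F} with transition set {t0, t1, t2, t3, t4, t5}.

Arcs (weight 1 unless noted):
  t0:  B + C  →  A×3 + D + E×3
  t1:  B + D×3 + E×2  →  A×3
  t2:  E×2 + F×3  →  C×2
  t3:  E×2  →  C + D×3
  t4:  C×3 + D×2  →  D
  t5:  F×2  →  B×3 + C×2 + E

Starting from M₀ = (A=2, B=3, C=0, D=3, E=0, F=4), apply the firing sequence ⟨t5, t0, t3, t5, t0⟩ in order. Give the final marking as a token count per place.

(A=8, B=7, C=3, D=8, E=6, F=0)

step 1: fire t5:  (A=2, B=3, C=0, D=3, E=0, F=4) → (A=2, B=6, C=2, D=3, E=1, F=2)
step 2: fire t0:  (A=2, B=6, C=2, D=3, E=1, F=2) → (A=5, B=5, C=1, D=4, E=4, F=2)
step 3: fire t3:  (A=5, B=5, C=1, D=4, E=4, F=2) → (A=5, B=5, C=2, D=7, E=2, F=2)
step 4: fire t5:  (A=5, B=5, C=2, D=7, E=2, F=2) → (A=5, B=8, C=4, D=7, E=3, F=0)
step 5: fire t0:  (A=5, B=8, C=4, D=7, E=3, F=0) → (A=8, B=7, C=3, D=8, E=6, F=0)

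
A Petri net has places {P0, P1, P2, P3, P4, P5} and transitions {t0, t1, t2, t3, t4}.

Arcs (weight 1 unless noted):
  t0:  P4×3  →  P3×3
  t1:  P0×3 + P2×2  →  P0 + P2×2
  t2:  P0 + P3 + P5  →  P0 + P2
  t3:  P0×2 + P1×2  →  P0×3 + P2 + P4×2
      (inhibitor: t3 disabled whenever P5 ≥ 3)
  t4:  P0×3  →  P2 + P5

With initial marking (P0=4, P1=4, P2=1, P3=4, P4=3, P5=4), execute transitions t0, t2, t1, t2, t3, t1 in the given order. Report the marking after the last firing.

(P0=1, P1=2, P2=4, P3=5, P4=2, P5=2)

step 1: fire t0:  (P0=4, P1=4, P2=1, P3=4, P4=3, P5=4) → (P0=4, P1=4, P2=1, P3=7, P4=0, P5=4)
step 2: fire t2:  (P0=4, P1=4, P2=1, P3=7, P4=0, P5=4) → (P0=4, P1=4, P2=2, P3=6, P4=0, P5=3)
step 3: fire t1:  (P0=4, P1=4, P2=2, P3=6, P4=0, P5=3) → (P0=2, P1=4, P2=2, P3=6, P4=0, P5=3)
step 4: fire t2:  (P0=2, P1=4, P2=2, P3=6, P4=0, P5=3) → (P0=2, P1=4, P2=3, P3=5, P4=0, P5=2)
step 5: fire t3:  (P0=2, P1=4, P2=3, P3=5, P4=0, P5=2) → (P0=3, P1=2, P2=4, P3=5, P4=2, P5=2)
step 6: fire t1:  (P0=3, P1=2, P2=4, P3=5, P4=2, P5=2) → (P0=1, P1=2, P2=4, P3=5, P4=2, P5=2)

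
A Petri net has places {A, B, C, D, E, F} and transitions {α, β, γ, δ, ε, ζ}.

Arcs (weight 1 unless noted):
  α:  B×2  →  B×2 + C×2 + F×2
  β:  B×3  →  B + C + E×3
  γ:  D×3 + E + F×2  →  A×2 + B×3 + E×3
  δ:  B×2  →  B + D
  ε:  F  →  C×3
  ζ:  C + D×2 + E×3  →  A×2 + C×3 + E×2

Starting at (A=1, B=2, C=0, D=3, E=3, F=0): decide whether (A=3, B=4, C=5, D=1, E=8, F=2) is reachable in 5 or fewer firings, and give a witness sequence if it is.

depth 0: 1 marking
depth 1: 3 markings reached so far
depth 2: 8 markings reached so far
depth 3: 19 markings reached so far
depth 4: 37 markings reached so far
depth 5: 63 markings reached so far
target is not among the 63 markings reachable within 5 steps

NO — not reachable within 5 firings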